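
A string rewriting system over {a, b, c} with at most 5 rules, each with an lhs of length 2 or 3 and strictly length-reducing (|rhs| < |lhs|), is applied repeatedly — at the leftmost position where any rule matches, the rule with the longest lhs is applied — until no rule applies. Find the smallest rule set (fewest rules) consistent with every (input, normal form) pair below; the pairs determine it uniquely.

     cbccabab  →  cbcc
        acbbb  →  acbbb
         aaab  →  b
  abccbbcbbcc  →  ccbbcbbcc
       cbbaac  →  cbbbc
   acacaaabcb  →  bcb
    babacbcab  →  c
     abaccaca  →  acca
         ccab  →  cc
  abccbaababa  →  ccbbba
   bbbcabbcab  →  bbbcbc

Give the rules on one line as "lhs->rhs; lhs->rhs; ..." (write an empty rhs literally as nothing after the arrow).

aa->b; ab->; aca->a; bac->a

  | cbccabab => cbccab => cbcc
  | acbbb
  | aaab => bab => b
  | abccbbcbbcc => ccbbcbbcc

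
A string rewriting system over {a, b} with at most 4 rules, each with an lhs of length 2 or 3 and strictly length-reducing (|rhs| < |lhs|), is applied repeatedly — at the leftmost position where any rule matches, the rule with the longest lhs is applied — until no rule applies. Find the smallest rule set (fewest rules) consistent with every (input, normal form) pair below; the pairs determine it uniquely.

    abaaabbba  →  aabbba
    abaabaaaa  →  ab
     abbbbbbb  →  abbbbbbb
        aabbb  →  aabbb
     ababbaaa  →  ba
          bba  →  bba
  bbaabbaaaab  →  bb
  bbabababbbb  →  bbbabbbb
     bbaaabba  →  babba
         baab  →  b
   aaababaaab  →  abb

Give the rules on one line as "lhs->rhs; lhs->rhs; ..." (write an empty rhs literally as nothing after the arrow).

aaa->ab; aba->; baa->

  | abaaabbba => aabbba
  | abaabaaaa => abaaaa => aaa => ab
  | abbbbbbb
  | aabbb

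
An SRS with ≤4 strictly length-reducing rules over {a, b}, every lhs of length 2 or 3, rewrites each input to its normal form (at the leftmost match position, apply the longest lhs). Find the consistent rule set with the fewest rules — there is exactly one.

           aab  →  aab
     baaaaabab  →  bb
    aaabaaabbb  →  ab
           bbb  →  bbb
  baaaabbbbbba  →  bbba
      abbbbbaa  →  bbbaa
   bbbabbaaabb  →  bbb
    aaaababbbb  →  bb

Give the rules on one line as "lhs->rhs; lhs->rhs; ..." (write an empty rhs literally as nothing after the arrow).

aaa->a; aba->; abb->

  | aab
  | baaaaabab => baaabab => babab => bb
  | aaabaaabbb => abaaabbb => aabbb => ab
  | bbb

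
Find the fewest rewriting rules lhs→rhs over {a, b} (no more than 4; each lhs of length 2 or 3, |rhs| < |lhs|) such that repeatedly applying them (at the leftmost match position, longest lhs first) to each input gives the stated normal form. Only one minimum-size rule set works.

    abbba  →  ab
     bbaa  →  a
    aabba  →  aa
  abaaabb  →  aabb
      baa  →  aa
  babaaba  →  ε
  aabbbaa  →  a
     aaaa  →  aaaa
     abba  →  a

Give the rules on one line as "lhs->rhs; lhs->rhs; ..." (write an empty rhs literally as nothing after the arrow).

  | abbba => ab
  | bbaa => a
  | aabba => aa
  | abaaabb => aabb

aba->; ba->a; bba->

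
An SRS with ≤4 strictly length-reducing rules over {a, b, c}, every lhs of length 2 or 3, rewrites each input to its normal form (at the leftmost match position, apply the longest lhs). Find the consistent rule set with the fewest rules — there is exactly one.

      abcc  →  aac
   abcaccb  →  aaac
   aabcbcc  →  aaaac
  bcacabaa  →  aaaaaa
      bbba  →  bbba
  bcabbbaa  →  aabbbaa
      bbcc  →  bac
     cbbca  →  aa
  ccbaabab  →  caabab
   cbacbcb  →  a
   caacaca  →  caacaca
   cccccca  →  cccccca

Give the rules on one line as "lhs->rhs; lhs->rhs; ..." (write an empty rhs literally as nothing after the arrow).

  | abcc => aac
  | abcaccb => aaaccb => aaac
  | aabcbcc => aaabcc => aaaac
  | bcacabaa => aacabaa => aaaaaa

bc->a; cab->aa; cb->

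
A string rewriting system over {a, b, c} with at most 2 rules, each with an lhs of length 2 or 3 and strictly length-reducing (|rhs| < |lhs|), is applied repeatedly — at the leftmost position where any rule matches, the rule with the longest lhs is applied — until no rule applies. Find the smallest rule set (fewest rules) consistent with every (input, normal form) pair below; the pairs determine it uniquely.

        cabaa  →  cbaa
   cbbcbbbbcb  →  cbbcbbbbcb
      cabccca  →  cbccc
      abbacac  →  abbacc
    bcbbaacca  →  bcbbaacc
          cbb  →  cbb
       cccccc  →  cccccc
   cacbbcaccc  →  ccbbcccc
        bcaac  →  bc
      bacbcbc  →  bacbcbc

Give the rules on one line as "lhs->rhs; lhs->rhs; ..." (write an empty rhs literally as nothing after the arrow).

ca->c; caa->

  | cabaa => cbaa
  | cbbcbbbbcb
  | cabccca => cbccca => cbccc
  | abbacac => abbacc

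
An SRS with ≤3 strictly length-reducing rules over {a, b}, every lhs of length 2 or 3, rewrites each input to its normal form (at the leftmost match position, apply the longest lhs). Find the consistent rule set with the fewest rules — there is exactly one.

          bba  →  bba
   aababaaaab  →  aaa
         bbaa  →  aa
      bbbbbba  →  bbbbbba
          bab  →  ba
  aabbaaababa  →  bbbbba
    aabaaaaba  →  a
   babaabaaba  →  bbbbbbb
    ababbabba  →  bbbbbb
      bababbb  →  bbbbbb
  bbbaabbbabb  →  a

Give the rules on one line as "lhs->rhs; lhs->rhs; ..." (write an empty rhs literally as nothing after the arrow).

ab->a; aba->bb; baa->aa

  | bba
  | aababaaaab => abbbaaaab => abbaaaab => abaaaab => bbaaab => baaab => aaab => aaa
  | bbaa => baa => aa
  | bbbbbba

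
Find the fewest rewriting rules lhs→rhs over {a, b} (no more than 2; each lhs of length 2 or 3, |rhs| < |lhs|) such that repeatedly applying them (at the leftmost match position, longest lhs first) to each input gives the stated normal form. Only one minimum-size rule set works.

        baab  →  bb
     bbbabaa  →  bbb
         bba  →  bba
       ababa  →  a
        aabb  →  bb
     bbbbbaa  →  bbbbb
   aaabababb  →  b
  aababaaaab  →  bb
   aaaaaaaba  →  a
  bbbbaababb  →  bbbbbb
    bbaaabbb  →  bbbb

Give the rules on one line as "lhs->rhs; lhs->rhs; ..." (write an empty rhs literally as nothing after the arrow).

aa->; ab->

  | baab => bb
  | bbbabaa => bbbaa => bbb
  | bba
  | ababa => aba => a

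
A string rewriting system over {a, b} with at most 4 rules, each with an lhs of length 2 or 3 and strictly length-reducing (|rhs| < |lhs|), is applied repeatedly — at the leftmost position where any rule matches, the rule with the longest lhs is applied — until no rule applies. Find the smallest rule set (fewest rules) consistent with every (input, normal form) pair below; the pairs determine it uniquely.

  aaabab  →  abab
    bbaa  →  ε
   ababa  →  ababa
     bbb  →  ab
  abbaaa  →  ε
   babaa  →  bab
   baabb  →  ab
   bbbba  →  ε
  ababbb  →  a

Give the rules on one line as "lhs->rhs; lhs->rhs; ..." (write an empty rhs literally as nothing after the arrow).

aa->; bb->; bbb->ab

  | aaabab => abab
  | bbaa => aa => ε
  | ababa
  | bbb => ab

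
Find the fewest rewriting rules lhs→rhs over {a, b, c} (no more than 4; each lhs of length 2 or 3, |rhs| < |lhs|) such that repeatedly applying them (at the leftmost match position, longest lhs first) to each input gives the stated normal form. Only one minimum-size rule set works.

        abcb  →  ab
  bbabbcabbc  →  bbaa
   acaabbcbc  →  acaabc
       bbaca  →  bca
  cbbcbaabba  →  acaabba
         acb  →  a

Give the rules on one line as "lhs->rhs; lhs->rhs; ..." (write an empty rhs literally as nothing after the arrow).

bac->c; bbc->; cb->; cbb->ac

  | abcb => ab
  | bbabbcabbc => bbaabbc => bbaa
  | acaabbcbc => acaabc
  | bbaca => bca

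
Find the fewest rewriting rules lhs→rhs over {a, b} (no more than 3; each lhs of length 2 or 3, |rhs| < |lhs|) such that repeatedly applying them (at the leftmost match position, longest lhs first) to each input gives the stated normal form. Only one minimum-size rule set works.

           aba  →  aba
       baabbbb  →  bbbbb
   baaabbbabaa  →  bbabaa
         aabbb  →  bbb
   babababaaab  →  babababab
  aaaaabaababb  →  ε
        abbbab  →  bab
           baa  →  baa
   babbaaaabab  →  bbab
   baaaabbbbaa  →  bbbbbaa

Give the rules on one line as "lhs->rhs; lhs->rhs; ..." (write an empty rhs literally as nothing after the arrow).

  | aba
  | baabbbb => bbbbb
  | baaabbbabaa => babbbabaa => bbabaa
  | aabbb => bbb

aab->b; abb->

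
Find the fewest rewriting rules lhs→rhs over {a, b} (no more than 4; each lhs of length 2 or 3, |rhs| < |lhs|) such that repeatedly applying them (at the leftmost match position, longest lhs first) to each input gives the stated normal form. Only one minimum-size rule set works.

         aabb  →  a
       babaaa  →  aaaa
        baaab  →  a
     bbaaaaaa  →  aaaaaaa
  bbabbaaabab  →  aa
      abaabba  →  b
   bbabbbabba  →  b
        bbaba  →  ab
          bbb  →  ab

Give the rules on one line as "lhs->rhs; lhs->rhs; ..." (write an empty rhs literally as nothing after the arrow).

aba->b; abb->; ba->b; bb->a

  | aabb => a
  | babaaa => bbaaa => aaaa
  | baaab => baab => bab => bb => a
  | bbaaaaaa => aaaaaaa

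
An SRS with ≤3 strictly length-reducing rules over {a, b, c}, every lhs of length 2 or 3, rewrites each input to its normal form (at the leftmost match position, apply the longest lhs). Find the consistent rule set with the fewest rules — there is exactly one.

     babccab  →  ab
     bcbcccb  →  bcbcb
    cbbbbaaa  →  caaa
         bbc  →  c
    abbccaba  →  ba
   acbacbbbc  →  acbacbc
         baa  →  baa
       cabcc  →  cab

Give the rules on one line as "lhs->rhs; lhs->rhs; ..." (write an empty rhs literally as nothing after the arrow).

aba->ba; bb->; cc->

  | babccab => babab => bbab => ab
  | bcbcccb => bcbcb
  | cbbbbaaa => cbbaaa => caaa
  | bbc => c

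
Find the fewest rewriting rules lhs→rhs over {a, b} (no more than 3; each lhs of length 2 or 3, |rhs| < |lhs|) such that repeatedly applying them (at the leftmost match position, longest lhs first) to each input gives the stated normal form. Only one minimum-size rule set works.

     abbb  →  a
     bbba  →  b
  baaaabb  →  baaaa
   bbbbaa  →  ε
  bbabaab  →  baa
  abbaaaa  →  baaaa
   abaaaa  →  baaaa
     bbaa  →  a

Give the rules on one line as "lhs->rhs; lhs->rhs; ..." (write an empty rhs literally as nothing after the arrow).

ab->a; aba->ba; bba->

  | abbb => abb => ab => a
  | bbba => b
  | baaaabb => baaaab => baaaa
  | bbbbaa => bba => ε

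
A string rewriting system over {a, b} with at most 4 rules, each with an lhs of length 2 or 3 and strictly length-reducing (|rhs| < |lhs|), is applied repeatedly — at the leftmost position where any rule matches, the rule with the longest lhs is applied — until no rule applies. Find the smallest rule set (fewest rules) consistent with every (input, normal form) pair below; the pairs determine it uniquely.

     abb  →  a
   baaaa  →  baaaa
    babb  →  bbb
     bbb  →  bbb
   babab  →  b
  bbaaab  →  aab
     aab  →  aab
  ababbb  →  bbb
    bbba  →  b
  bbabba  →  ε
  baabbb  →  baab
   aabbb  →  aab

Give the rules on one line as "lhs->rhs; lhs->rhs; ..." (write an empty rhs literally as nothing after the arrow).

  | abb => a
  | baaaa
  | babb => bbb
  | bbb

aba->; abb->a; bab->bb; bba->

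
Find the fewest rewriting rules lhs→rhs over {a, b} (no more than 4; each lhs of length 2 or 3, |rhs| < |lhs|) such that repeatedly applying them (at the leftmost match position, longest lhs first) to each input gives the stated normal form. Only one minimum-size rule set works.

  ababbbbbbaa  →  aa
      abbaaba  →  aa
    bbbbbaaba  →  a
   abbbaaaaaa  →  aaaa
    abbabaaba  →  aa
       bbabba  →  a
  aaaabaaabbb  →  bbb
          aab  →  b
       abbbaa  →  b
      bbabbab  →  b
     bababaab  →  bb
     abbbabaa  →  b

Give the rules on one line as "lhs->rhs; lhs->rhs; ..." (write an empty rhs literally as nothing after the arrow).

ab->b; aba->a; baa->ab; bba->a

  | ababbbbbbaa => abbbbbbaa => bbbbbbaa => bbbbaa => bbaa => aa
  | abbaaba => bbaaba => aaba => aa
  | bbbbbaaba => bbbaaba => baaba => abba => bba => a
  | abbbaaaaaa => bbbaaaaaa => baaaaaa => abaaaa => aaaa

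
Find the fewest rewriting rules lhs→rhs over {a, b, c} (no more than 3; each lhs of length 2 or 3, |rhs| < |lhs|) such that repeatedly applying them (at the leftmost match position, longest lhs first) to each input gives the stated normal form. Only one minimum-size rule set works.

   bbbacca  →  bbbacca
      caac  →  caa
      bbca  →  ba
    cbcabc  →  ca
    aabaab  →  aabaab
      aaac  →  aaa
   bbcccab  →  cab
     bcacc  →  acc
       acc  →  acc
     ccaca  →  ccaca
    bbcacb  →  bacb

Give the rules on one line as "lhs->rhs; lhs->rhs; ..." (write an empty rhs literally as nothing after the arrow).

  | bbbacca
  | caac => caa
  | bbca => ba
  | cbcabc => cabc => ca

aac->aa; bc->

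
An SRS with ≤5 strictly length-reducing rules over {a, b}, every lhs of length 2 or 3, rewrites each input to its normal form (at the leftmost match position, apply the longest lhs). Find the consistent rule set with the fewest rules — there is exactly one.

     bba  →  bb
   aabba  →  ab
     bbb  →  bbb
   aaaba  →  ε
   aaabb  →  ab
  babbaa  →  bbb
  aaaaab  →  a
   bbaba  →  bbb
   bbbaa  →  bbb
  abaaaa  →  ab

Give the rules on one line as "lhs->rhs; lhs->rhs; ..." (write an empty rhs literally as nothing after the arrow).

  | bba => bb
  | aabba => aba => ab
  | bbb
  | aaaba => aaba => aa => ε

aa->; aaa->aa; aab->a; ba->b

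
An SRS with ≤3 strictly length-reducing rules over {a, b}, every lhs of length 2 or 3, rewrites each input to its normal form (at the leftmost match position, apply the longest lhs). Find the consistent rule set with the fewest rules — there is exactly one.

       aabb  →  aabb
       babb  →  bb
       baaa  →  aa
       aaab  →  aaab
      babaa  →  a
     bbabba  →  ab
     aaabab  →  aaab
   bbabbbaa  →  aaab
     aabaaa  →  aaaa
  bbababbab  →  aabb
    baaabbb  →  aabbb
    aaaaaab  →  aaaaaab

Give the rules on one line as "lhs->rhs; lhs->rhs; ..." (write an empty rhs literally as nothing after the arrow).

  | aabb
  | babb => bb
  | baaa => aa
  | aaab

ba->; bba->ab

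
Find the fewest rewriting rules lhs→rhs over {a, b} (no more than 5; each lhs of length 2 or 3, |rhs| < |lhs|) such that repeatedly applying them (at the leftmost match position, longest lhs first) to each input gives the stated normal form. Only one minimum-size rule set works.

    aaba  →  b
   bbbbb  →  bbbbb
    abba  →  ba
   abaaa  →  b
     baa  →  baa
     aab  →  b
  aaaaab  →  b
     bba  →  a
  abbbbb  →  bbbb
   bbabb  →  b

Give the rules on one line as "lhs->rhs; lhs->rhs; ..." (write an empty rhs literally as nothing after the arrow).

  | aaba => aab => ab => b
  | bbbbb
  | abba => ba
  | abaaa => abaa => aba => ab => b

ab->b; aba->ab; abb->b; bba->a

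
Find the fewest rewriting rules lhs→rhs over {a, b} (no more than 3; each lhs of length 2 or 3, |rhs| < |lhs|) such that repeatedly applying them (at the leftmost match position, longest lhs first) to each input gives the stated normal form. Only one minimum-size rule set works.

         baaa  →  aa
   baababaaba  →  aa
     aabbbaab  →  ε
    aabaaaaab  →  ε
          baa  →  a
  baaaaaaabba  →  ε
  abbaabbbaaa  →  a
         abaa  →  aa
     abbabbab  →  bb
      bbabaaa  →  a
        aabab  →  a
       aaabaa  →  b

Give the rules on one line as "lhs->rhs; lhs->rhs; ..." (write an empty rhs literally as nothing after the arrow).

  | baaa => aa
  | baababaaba => ababaaba => abaaba => aaba => aa
  | aabbbaab => abbaab => baab => ab => ε
  | aabaaaaab => aaaaaab => bbaaab => baab => ab => ε

aaa->bb; ab->; ba->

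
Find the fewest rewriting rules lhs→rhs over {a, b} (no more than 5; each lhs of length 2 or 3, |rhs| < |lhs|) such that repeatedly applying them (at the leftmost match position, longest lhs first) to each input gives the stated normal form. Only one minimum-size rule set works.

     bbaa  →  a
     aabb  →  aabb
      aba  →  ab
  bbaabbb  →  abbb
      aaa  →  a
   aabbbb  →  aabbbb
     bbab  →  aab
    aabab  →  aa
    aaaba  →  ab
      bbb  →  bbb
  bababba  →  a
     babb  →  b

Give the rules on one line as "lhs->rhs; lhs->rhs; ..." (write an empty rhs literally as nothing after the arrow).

  | bbaa => aaa => a
  | aabb
  | aba => ab
  | bbaabbb => aaabbb => abbb

aaa->a; ba->b; bab->; bba->aa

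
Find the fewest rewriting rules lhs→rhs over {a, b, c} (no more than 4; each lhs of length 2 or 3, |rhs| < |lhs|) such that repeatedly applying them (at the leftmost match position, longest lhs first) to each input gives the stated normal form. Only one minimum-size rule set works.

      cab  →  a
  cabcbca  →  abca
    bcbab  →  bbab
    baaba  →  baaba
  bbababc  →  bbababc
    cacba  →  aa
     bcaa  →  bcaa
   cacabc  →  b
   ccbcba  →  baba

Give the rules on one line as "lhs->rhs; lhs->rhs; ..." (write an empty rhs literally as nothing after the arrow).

  | cab => a
  | cabcbca => acbca => abca
  | bcbab => bbab
  | baaba

aac->b; cab->a; cb->b; ccb->ba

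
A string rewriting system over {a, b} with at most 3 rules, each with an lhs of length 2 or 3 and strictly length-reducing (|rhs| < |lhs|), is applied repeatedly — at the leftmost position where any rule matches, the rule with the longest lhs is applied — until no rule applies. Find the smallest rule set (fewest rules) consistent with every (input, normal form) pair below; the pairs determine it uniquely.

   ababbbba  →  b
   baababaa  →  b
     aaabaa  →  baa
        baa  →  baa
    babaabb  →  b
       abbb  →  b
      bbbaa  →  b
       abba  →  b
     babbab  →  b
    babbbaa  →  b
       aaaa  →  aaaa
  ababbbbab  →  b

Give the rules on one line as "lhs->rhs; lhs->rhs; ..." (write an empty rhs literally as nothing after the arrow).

ab->b; bb->b; bba->bb

  | ababbbba => babbbba => bbbbba => bbbba => bbba => bba => bb => b
  | baababaa => bababaa => bbabaa => bbbaa => bbaa => bba => bb => b
  | aaabaa => aabaa => abaa => baa
  | baa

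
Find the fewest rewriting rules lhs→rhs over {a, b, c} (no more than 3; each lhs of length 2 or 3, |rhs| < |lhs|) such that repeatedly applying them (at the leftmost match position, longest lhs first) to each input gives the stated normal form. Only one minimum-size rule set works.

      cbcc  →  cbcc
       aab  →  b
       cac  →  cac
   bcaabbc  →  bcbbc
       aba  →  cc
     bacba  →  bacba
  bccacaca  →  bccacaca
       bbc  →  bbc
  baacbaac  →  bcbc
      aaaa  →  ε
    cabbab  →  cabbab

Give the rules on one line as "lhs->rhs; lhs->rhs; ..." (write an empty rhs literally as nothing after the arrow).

aa->; aba->cc

  | cbcc
  | aab => b
  | cac
  | bcaabbc => bcbbc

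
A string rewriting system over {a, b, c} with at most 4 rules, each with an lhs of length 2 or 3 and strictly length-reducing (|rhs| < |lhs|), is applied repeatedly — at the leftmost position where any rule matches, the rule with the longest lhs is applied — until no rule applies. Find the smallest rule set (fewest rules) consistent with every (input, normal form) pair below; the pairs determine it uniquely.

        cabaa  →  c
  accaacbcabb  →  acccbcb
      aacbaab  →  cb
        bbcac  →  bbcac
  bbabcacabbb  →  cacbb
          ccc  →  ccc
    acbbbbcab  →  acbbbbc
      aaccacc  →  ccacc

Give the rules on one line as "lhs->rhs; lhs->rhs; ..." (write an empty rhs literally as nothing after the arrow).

  | cabaa => caa => c
  | accaacbcabb => acccbcabb => acccbcb
  | aacbaab => cbaab => caab => cb
  | bbcac

aa->; ab->; ba->a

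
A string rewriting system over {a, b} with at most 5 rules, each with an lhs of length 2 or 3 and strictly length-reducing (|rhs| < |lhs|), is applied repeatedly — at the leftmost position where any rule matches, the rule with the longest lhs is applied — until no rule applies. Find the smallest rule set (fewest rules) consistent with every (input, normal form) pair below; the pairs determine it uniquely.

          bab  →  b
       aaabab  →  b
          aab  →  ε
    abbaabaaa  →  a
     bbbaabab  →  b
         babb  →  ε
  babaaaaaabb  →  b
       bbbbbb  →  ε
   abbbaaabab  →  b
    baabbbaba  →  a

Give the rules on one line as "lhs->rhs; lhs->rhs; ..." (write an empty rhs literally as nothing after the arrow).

aa->b; ab->b; ba->a; bb->

  | bab => ab => b
  | aaabab => babab => abab => bab => ab => b
  | aab => bb => ε
  | abbaabaaa => bbaabaaa => aabaaa => bbaaa => aaa => ba => a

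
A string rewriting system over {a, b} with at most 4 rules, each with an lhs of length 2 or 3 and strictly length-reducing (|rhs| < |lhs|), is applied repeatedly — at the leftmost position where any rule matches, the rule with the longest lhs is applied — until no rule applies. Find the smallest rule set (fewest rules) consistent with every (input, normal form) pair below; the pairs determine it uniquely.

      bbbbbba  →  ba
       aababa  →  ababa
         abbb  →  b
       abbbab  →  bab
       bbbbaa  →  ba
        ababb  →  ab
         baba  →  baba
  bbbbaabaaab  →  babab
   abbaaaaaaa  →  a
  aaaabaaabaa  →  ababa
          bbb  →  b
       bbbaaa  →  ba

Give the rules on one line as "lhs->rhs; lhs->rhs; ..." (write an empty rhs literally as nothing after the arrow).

  | bbbbbba => bbbbba => bbbba => bbba => bba => ba
  | aababa => ababa
  | abbb => b
  | abbbab => bab

aa->a; abb->; bb->b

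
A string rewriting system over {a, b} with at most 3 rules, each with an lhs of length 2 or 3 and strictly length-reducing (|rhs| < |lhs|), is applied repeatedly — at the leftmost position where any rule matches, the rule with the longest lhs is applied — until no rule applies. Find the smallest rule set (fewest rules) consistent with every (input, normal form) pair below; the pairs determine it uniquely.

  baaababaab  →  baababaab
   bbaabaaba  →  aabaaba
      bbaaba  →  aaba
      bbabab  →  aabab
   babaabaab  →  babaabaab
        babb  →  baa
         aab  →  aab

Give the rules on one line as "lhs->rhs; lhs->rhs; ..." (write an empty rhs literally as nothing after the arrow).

  | baaababaab => baababaab
  | bbaabaaba => aaabaaba => aabaaba
  | bbaaba => aaaba => aaba
  | bbabab => aabab

aaa->aa; bb->a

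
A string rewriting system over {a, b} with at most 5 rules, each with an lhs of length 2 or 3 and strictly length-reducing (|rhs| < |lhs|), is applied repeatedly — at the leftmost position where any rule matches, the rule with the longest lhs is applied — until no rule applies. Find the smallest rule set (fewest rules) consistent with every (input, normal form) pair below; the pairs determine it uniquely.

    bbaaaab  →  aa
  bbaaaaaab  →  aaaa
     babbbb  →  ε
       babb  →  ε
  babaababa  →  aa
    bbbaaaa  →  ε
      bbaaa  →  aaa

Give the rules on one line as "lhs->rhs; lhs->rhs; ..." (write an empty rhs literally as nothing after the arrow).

  | bbaaaab => aaaab => aa
  | bbaaaaaab => aaaaaab => aaaa
  | babbbb => aabbb => bb => ε
  | babb => aab => ε

aab->; baa->ab; bab->aa; bb->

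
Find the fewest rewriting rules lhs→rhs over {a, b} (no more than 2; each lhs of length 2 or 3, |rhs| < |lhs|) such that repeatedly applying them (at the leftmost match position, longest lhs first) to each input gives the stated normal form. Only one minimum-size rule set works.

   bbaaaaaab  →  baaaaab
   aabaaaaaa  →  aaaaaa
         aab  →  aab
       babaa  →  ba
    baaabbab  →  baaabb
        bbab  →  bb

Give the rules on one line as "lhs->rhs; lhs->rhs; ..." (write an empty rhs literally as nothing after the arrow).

aba->; bba->b

  | bbaaaaaab => baaaaab
  | aabaaaaaa => aaaaaa
  | aab
  | babaa => ba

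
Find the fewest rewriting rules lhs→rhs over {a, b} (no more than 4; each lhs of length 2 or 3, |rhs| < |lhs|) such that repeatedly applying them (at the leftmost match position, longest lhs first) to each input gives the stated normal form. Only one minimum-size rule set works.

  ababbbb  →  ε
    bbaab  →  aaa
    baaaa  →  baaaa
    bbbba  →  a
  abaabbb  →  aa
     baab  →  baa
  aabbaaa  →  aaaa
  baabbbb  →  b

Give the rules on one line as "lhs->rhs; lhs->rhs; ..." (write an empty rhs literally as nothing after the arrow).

  | ababbbb => aabbbb => abb => ε
  | bbaab => aaab => aaa
  | baaaa
  | bbbba => abba => a

ab->a; abb->; bb->a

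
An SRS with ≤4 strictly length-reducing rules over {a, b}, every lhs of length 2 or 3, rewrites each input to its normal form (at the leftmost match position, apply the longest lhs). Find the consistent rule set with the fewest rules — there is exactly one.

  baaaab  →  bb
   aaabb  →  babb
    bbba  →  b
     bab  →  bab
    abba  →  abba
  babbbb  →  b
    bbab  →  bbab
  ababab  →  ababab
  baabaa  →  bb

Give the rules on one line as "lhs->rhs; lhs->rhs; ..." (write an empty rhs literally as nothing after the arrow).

  | baaaab => bbaab => bb
  | aaabb => babb
  | bbba => aa => b
  | bab

aa->b; aab->; bbb->a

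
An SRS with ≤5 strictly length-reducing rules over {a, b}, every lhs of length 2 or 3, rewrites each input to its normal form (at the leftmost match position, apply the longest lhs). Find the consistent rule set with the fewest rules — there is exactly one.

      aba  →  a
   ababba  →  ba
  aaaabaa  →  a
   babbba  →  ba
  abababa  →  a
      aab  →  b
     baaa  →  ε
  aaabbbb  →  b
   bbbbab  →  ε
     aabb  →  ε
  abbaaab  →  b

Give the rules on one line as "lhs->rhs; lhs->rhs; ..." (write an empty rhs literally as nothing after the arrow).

aa->; ab->; baa->a; bb->

  | aba => a
  | ababba => abba => ba
  | aaaabaa => aabaa => baa => a
  | babbba => bbba => ba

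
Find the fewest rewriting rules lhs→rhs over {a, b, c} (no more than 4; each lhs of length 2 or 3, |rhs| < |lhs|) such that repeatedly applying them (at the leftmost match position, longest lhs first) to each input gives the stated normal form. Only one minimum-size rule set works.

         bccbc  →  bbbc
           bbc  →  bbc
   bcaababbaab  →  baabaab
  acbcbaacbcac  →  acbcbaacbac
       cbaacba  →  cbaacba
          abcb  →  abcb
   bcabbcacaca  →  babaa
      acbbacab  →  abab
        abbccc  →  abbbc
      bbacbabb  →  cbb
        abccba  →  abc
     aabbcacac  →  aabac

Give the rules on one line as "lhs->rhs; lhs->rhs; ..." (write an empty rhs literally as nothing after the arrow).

  | bccbc => bbbc
  | bbc
  | bcaababbaab => baababbaab => baabacab => baabaab
  | acbcbaacbcac => acbcbaacbac

bba->c; ca->a; cc->b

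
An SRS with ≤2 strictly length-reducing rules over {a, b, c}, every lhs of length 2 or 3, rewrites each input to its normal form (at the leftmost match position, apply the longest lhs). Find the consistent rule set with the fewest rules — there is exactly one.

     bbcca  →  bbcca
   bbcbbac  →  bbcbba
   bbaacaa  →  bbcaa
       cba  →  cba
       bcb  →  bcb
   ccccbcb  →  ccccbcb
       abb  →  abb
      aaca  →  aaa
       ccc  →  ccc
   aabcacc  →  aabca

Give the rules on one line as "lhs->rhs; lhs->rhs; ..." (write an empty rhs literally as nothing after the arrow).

  | bbcca
  | bbcbbac => bbcbba
  | bbaacaa => bbcaa
  | cba

ac->a; baa->b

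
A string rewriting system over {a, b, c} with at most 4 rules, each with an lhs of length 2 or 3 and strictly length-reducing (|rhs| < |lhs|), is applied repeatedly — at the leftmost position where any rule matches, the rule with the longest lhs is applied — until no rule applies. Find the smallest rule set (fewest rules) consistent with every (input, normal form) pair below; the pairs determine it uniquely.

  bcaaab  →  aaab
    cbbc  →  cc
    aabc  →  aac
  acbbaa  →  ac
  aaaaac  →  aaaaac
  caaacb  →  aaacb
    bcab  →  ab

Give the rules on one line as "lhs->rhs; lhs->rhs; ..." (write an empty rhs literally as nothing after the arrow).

  | bcaaab => caaab => aaab
  | cbbc => cbc => cc
  | aabc => aac
  | acbbaa => acba => ac

ba->; bc->c; ca->a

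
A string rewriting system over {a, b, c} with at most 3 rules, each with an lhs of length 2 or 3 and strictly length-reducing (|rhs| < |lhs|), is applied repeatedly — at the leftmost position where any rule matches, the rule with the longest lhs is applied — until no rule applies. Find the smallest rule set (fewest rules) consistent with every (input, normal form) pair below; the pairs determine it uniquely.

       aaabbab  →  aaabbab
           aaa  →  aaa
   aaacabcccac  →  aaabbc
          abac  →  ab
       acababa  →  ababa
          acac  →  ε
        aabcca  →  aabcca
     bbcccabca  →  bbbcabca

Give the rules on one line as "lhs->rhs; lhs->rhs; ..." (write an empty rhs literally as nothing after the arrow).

ac->; ccc->bc

  | aaabbab
  | aaa
  | aaacabcccac => aaabcccac => aaabbcac => aaabbc
  | abac => ab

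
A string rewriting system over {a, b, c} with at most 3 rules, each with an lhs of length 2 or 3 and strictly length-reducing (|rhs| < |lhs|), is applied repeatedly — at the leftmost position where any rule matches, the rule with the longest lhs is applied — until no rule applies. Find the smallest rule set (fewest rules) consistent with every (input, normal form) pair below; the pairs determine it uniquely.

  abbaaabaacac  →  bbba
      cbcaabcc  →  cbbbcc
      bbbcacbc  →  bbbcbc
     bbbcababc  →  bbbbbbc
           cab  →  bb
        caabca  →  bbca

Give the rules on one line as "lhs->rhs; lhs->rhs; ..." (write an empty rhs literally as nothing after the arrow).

ab->b; ac->; cab->bb

  | abbaaabaacac => bbaaabaacac => bbaabaacac => bbabaacac => bbbaacac => bbbaac => bbba
  | cbcaabcc => cbcabcc => cbbbcc
  | bbbcacbc => bbbcbc
  | bbbcababc => bbbbbabc => bbbbbbc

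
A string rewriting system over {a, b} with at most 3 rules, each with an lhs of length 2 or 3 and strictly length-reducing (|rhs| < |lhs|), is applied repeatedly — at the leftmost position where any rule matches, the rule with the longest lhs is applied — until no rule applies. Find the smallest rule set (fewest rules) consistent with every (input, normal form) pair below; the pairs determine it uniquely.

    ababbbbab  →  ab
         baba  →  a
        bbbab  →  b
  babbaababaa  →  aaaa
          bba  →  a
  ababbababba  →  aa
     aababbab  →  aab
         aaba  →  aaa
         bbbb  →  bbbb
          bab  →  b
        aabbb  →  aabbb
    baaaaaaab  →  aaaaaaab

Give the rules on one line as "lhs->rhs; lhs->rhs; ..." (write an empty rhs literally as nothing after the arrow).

ba->a; bab->b; bba->ba

  | ababbbbab => abbbbab => abbbab => abbab => abab => ab
  | baba => ba => a
  | bbbab => bbab => bab => b
  | babbaababaa => bbaababaa => baababaa => aababaa => aabaa => aaaa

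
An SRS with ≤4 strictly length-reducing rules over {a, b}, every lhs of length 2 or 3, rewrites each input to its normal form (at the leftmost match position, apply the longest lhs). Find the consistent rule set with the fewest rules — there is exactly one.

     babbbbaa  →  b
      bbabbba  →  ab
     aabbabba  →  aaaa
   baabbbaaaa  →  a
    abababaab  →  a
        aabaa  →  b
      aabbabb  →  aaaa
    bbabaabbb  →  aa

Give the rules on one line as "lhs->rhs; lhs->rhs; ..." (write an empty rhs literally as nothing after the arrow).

aba->b; bab->bb; bb->a; bba->bb

  | babbbbaa => bbbbbaa => abbbaa => aabaa => aba => b
  | bbabbba => bbbbba => abbba => aaba => ab
  | aabbabba => aabbbba => aaabba => aaabb => aaaa
  | baabbbaaaa => baaabaaaa => baabaaa => babaa => bbaa => bba => bb => a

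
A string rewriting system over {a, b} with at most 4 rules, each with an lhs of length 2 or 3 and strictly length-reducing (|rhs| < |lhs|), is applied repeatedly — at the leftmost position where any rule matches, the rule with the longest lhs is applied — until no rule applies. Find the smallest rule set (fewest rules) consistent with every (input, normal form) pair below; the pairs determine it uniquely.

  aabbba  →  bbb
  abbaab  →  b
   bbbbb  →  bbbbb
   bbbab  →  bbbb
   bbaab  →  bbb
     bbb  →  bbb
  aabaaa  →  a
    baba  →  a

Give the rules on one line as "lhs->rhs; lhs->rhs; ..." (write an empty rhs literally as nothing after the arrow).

  | aabbba => bbba => bbb
  | abbaab => baab => aab => b
  | bbbbb
  | bbbab => bbbb

aa->; ab->; ba->a; bba->bb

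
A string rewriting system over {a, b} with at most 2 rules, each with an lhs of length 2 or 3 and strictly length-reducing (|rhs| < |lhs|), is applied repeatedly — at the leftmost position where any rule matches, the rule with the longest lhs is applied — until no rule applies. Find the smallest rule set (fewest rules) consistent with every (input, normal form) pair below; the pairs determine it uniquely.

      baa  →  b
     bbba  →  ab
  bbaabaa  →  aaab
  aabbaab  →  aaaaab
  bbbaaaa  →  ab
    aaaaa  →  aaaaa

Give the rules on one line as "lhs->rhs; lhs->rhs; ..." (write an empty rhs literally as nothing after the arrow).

ba->b; bb->a

  | baa => ba => b
  | bbba => aba => ab
  | bbaabaa => aaabaa => aaaba => aaab
  | aabbaab => aaaaab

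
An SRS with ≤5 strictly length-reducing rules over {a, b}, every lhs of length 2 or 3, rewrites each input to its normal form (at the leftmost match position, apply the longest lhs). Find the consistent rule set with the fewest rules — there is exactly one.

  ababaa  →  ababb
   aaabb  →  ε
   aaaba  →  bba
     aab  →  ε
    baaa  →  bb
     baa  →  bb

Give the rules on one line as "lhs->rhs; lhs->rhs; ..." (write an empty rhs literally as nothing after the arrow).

  | ababaa => ababb
  | aaabb => bbb => ε
  | aaaba => bba
  | aab => ε

aa->b; aaa->b; aab->; bbb->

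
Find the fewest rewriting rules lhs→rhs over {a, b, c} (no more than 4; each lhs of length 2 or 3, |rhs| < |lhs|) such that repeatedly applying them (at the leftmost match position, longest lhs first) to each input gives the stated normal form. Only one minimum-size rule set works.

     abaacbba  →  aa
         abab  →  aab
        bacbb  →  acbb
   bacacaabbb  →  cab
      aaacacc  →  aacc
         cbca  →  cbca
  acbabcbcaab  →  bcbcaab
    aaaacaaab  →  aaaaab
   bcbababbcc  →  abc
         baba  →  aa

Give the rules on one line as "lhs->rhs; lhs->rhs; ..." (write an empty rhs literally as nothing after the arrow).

abb->; aca->; ba->a; cac->ab

  | abaacbba => aaacbba => aaacba => aaaca => aa
  | abab => aab
  | bacbb => acbb
  | bacacaabbb => acacaabbb => caabbb => cab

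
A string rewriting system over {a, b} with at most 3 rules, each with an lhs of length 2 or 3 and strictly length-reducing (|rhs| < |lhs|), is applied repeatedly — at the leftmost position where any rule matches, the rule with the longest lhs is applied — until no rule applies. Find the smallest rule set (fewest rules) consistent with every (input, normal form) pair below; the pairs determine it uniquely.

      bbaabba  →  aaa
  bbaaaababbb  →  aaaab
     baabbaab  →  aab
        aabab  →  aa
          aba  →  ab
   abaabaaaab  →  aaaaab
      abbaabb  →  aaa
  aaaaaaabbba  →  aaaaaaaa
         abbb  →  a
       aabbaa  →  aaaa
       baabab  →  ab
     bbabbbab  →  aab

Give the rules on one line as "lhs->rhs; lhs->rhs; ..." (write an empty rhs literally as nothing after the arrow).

ba->b; bb->; bbb->

  | bbaabba => aabba => aaa
  | bbaaaababbb => aaaababbb => aaaabbbb => aaaab
  | baabbaab => babbaab => bbbaab => aab
  | aabab => aabb => aa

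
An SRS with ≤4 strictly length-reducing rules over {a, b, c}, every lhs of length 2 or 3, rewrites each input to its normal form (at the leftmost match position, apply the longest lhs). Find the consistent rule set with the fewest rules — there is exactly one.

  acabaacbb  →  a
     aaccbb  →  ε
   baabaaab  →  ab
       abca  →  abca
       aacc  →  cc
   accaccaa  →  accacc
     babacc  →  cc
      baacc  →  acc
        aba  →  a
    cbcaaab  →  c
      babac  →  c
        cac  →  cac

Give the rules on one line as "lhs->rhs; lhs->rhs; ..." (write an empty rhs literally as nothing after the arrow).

  | acabaacbb => acaacbb => accbb => acb => a
  | aaccbb => ccbb => cb => ε
  | baabaaab => abaaab => aaab => ab
  | abca

aa->; ba->; cab->c; cb->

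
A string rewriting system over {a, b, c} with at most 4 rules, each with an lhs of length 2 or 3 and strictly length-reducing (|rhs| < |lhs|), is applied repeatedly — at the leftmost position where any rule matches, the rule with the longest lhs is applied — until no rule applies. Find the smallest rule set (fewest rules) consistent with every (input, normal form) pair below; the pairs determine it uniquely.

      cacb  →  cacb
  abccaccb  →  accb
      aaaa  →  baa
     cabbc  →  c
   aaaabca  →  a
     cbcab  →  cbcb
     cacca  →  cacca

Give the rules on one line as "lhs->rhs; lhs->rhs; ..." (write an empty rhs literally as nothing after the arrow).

  | cacb
  | abccaccb => bccaccb => accb
  | aaaa => baa
  | cabbc => cbbc => c

aaa->ba; ab->b; bbc->; bcc->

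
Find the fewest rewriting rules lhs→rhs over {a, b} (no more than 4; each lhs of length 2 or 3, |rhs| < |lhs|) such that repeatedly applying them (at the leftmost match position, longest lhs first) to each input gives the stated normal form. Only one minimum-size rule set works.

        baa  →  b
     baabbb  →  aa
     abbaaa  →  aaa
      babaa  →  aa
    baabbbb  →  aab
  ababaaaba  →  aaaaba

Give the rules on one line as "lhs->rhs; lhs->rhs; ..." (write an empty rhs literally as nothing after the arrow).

baa->b; bab->; bb->a; bba->

  | baa => b
  | baabbb => bbbb => abb => aa
  | abbaaa => aaa
  | babaa => aa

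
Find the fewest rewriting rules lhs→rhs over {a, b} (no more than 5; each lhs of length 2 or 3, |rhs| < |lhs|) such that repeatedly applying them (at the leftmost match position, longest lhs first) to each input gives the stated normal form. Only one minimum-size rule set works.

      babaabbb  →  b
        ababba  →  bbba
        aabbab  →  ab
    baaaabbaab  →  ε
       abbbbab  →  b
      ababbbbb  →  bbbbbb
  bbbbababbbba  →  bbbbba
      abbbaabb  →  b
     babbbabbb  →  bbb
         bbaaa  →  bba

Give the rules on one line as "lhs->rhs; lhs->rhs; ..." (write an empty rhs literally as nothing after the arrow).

aa->a; aba->b; abb->; bab->

  | babaabbb => aabbb => abbb => b
  | ababba => bbba
  | aabbab => abbab => ab
  | baaaabbaab => baaabbaab => baabbaab => babbaab => baab => bab => ε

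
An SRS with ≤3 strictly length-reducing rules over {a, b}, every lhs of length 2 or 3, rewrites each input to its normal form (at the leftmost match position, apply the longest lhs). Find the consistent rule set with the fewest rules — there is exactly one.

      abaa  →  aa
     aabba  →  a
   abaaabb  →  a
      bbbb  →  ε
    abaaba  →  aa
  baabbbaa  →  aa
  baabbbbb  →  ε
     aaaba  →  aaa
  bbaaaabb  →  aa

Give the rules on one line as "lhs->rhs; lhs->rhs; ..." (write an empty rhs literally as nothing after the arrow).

ab->; bb->

  | abaa => aa
  | aabba => aba => a
  | abaaabb => aaabb => aab => a
  | bbbb => bb => ε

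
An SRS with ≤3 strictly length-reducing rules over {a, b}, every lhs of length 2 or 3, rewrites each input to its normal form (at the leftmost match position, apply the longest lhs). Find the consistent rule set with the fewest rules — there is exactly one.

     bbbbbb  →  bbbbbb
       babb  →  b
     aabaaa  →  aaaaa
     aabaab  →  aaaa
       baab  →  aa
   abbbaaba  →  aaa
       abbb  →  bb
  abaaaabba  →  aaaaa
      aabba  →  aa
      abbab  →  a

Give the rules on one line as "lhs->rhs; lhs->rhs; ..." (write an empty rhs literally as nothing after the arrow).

ab->a; abb->b; ba->a

  | bbbbbb
  | babb => abb => b
  | aabaaa => aaaaa
  | aabaab => aaaab => aaaa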